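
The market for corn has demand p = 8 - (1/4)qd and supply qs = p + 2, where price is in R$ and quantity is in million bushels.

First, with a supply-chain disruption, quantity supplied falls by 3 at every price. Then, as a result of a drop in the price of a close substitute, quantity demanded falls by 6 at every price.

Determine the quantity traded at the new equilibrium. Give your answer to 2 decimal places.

Original equilibrium: 32 - 4p = p + 2 gives 30 = 5p, so p = 6 and q = 8.
The shock moves the curves to qd = 26 - 4p and qs = p - 1.
Setting them equal: 26 - 4p = p - 1 → 27 = 5p, so p = 5.4 and q = 4.4.

4.40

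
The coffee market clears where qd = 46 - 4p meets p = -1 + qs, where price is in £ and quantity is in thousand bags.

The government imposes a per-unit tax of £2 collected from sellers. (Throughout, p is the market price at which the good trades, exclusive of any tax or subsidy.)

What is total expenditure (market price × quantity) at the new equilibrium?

Solve the original market: 46 - 4p = p + 1, hence p = 9 and q = 10.
Since sellers keep the price net of the tax, the effective supply curve becomes qs = p - 1.
Setting them equal: 46 - 4p = p - 1 → 47 = 5p, so p = 9.4 and q = 8.4.
New expenditure = 9.4 × 8.4 = 78.96.

78.96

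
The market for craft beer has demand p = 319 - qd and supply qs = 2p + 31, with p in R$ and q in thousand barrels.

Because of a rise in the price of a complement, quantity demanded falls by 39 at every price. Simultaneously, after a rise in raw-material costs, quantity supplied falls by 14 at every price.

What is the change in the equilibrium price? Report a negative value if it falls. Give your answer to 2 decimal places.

Before the shock: 319 - p = 2p + 31 ⇒ 288 = 3p ⇒ p = 96, q = 223.
With the change applied: demand qd = 280 - p, supply qs = 2p + 17.
Clearing the new market: 280 - p = 2p + 17, so p = 263/3 ≈ 87.6667 and q = 577/3 ≈ 192.3333.
Δp = 87.6667 − 96 = -8.33.

-8.33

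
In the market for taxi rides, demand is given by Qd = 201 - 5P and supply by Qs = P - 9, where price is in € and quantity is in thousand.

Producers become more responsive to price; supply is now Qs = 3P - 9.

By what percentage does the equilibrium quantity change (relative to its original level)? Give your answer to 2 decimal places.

+168.27

Solve the original market: 201 - 5P = P - 9, hence P = 35 and Q = 26.
The shock moves the curves to Qd = 201 - 5P and Qs = 3P - 9.
New equilibrium: 201 - 5P = 3P - 9 ⇒ 210 = 8P ⇒ P = 26.25, Q = 69.75.
%ΔQ = (69.75 − 26) / 26 × 100 = +168.27%.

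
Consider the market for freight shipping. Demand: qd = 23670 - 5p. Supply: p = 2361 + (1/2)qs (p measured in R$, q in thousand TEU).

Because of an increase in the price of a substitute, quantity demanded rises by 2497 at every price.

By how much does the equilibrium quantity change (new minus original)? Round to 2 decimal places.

Initially, 23670 - 5p = 2p - 4722, so 28392 = 7p and p = 4056, q = 3390.
The new curves are qd = 26167 - 5p (demand) and qs = 2p - 4722 (supply).
Setting them equal: 26167 - 5p = 2p - 4722 → 30889 = 7p, so p = 30889/7 ≈ 4412.7143 and q = 28724/7 ≈ 4103.4286.
Δq = 4103.4286 − 3390 = +713.43.

+713.43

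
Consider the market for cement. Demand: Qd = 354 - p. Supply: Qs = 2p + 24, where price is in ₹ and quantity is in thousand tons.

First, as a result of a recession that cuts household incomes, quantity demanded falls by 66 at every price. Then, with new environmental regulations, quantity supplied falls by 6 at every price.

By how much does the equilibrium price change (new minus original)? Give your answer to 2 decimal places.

-20.00

Solve the original market: 354 - p = 2p + 24, hence p = 110 and Q = 244.
The shock moves the curves to Qd = 288 - p and Qs = 2p + 18.
Equate the new curves: 288 - p = 2p + 18, giving 270 = 3p, p = 90, Q = 198.
Δp = 90 − 110 = -20.00.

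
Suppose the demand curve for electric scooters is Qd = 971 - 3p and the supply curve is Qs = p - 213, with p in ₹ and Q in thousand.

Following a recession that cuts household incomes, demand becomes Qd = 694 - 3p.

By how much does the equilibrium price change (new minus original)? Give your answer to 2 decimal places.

Solve the original market: 971 - 3p = p - 213, hence p = 296 and Q = 83.
The new curves are Qd = 694 - 3p (demand) and Qs = p - 213 (supply).
Setting them equal: 694 - 3p = p - 213 → 907 = 4p, so p = 226.75 and Q = 13.75.
Δp = 226.75 − 296 = -69.25.

-69.25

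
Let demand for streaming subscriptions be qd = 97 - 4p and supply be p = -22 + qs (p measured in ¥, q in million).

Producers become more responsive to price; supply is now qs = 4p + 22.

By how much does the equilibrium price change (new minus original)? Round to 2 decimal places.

-5.63

Before the shock: 97 - 4p = p + 22 ⇒ 75 = 5p ⇒ p = 15, q = 37.
With the change applied: demand qd = 97 - 4p, supply qs = 4p + 22.
New equilibrium: 97 - 4p = 4p + 22 ⇒ 75 = 8p ⇒ p = 9.375, q = 59.5.
Δp = 9.375 − 15 = -5.63.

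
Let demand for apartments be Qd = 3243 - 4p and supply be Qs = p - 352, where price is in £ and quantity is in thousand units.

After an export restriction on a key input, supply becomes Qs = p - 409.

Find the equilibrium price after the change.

Solve the original market: 3243 - 4p = p - 352, hence p = 719 and Q = 367.
The new curves are Qd = 3243 - 4p (demand) and Qs = p - 409 (supply).
Clearing the new market: 3243 - 4p = p - 409, so p = 730.4 and Q = 321.4.

730.4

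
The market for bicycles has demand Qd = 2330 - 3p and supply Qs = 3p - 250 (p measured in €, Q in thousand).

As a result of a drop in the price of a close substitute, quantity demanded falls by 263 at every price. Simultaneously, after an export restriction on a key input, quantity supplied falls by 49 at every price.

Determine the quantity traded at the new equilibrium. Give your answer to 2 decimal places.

Solve the original market: 2330 - 3p = 3p - 250, hence p = 430 and Q = 1040.
After the shift, demand is Qd = 2067 - 3p and supply is Qs = 3p - 299.
Equate the new curves: 2067 - 3p = 3p - 299, giving 2366 = 6p, p = 1183/3 ≈ 394.3333, Q = 884.

884.00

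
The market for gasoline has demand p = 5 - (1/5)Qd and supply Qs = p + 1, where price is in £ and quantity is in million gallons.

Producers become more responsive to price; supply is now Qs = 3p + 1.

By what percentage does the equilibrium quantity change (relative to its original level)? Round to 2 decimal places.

Original equilibrium: 25 - 5p = p + 1 gives 24 = 6p, so p = 4 and Q = 5.
The shock moves the curves to Qd = 25 - 5p and Qs = 3p + 1.
Setting them equal: 25 - 5p = 3p + 1 → 24 = 8p, so p = 3 and Q = 10.
%ΔQ = (10 − 5) / 5 × 100 = +100.00%.

+100.00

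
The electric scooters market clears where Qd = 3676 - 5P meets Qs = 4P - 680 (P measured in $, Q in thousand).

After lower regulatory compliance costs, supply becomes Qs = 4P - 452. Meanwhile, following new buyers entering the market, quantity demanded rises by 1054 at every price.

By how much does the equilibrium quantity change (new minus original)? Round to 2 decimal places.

Before the shock: 3676 - 5P = 4P - 680 ⇒ 4356 = 9P ⇒ P = 484, Q = 1256.
The shock moves the curves to Qd = 4730 - 5P and Qs = 4P - 452.
Clearing the new market: 4730 - 5P = 4P - 452, so P = 5182/9 ≈ 575.7778 and Q = 16660/9 ≈ 1851.1111.
ΔQ = 1851.1111 − 1256 = +595.11.

+595.11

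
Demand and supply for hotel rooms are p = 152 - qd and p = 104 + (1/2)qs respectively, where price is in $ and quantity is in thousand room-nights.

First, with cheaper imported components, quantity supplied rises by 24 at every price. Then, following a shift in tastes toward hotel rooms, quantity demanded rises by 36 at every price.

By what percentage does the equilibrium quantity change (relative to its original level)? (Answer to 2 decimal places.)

Initially, 152 - p = 2p - 208, so 360 = 3p and p = 120, q = 32.
With the change applied: demand qd = 188 - p, supply qs = 2p - 184.
New equilibrium: 188 - p = 2p - 184 ⇒ 372 = 3p ⇒ p = 124, q = 64.
%Δq = (64 − 32) / 32 × 100 = +100.00%.

+100.00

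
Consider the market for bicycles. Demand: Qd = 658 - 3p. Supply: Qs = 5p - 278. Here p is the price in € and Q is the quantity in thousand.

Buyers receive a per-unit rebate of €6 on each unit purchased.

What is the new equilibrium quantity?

Initially, 658 - 3p = 5p - 278, so 936 = 8p and p = 117, Q = 307.
Since buyers' out-of-pocket price is the market price minus the rebate, the effective demand curve becomes Qd = 676 - 3p.
Equate the new curves: 676 - 3p = 5p - 278, giving 954 = 8p, p = 119.25, Q = 318.25.

318.25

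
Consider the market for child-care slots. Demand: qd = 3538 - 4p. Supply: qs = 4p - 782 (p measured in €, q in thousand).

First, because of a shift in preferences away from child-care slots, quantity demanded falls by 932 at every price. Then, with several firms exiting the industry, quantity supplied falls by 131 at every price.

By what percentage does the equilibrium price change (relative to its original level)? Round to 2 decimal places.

Solve the original market: 3538 - 4p = 4p - 782, hence p = 540 and q = 1378.
After the shift, demand is qd = 2606 - 4p and supply is qs = 4p - 913.
Clearing the new market: 2606 - 4p = 4p - 913, so p = 439.875 and q = 846.5.
%Δp = (439.875 − 540) / 540 × 100 = -18.54%.

-18.54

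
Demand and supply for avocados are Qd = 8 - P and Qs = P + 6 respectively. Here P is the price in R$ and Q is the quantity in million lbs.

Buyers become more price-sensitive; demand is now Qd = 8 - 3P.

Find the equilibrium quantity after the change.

6.5

Before the shock: 8 - P = P + 6 ⇒ 2 = 2P ⇒ P = 1, Q = 7.
The new curves are Qd = 8 - 3P (demand) and Qs = P + 6 (supply).
Setting them equal: 8 - 3P = P + 6 → 2 = 4P, so P = 0.5 and Q = 6.5.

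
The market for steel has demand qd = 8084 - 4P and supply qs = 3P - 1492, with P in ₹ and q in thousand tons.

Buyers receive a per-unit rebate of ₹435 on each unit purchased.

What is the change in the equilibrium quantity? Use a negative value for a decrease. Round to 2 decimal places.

+745.71

Initially, 8084 - 4P = 3P - 1492, so 9576 = 7P and P = 1368, q = 2612.
Since buyers' out-of-pocket price is the market price minus the rebate, the effective demand curve becomes qd = 9824 - 4P.
Clearing the new market: 9824 - 4P = 3P - 1492, so P = 11316/7 ≈ 1616.5714 and q = 23504/7 ≈ 3357.7143.
Δq = 3357.7143 − 2612 = +745.71.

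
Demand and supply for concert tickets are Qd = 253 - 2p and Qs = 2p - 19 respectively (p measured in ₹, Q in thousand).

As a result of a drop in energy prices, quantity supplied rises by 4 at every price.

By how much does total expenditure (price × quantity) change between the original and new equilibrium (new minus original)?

Solve the original market: 253 - 2p = 2p - 19, hence p = 68 and Q = 117.
The new curves are Qd = 253 - 2p (demand) and Qs = 2p - 15 (supply).
New equilibrium: 253 - 2p = 2p - 15 ⇒ 268 = 4p ⇒ p = 67, Q = 119.
Expenditure moves from 68×117 = 7956 to 67×119 = 7973; change = +17.

+17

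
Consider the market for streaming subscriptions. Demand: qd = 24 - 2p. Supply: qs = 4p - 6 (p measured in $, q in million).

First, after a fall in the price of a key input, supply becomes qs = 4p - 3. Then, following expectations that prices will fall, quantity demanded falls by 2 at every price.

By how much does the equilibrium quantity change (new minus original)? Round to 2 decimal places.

-0.33

Initially, 24 - 2p = 4p - 6, so 30 = 6p and p = 5, q = 14.
After the shift, demand is qd = 22 - 2p and supply is qs = 4p - 3.
Equate the new curves: 22 - 2p = 4p - 3, giving 25 = 6p, p = 25/6 ≈ 4.1667, q = 41/3 ≈ 13.6667.
Δq = 13.6667 − 14 = -0.33.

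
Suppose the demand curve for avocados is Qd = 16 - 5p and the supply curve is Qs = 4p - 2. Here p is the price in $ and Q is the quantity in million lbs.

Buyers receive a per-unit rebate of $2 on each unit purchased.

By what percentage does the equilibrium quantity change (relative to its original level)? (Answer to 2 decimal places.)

Solve the original market: 16 - 5p = 4p - 2, hence p = 2 and Q = 6.
Since buyers' out-of-pocket price is the market price minus the rebate, the effective demand curve becomes Qd = 26 - 5p.
Equate the new curves: 26 - 5p = 4p - 2, giving 28 = 9p, p = 28/9 ≈ 3.1111, Q = 94/9 ≈ 10.4444.
%ΔQ = (10.4444 − 6) / 6 × 100 = +74.07%.

+74.07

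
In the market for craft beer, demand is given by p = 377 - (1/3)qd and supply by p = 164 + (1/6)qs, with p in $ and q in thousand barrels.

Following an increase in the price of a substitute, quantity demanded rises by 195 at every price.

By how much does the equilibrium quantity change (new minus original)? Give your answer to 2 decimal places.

+130.00

Original equilibrium: 1131 - 3p = 6p - 984 gives 2115 = 9p, so p = 235 and q = 426.
The new curves are qd = 1326 - 3p (demand) and qs = 6p - 984 (supply).
Equate the new curves: 1326 - 3p = 6p - 984, giving 2310 = 9p, p = 770/3 ≈ 256.6667, q = 556.
Δq = 556 − 426 = +130.00.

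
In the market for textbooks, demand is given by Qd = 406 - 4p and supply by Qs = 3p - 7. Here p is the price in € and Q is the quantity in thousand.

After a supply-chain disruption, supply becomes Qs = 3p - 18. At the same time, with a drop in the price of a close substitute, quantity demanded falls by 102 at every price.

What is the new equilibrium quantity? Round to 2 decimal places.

120.00

Original equilibrium: 406 - 4p = 3p - 7 gives 413 = 7p, so p = 59 and Q = 170.
After the shift, demand is Qd = 304 - 4p and supply is Qs = 3p - 18.
Clearing the new market: 304 - 4p = 3p - 18, so p = 46 and Q = 120.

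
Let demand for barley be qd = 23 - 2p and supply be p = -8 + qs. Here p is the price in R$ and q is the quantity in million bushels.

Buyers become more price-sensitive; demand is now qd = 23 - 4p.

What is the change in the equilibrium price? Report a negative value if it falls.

Before the shock: 23 - 2p = p + 8 ⇒ 15 = 3p ⇒ p = 5, q = 13.
The new curves are qd = 23 - 4p (demand) and qs = p + 8 (supply).
Setting them equal: 23 - 4p = p + 8 → 15 = 5p, so p = 3 and q = 11.
Δp = 3 − 5 = -2.

-2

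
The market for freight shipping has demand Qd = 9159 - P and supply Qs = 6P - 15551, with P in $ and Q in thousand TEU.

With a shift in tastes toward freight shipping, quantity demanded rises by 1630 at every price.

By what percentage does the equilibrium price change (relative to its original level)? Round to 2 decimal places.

Before the shock: 9159 - P = 6P - 15551 ⇒ 24710 = 7P ⇒ P = 3530, Q = 5629.
After the shift, demand is Qd = 10789 - P and supply is Qs = 6P - 15551.
Equate the new curves: 10789 - P = 6P - 15551, giving 26340 = 7P, P = 26340/7 ≈ 3762.8571, Q = 49183/7 ≈ 7026.1429.
%ΔP = (3762.8571 − 3530) / 3530 × 100 = +6.60%.

+6.60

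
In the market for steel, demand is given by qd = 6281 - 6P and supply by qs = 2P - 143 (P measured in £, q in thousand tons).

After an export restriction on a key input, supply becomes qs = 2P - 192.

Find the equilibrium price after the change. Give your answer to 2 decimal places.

Before the shock: 6281 - 6P = 2P - 143 ⇒ 6424 = 8P ⇒ P = 803, q = 1463.
After the shift, demand is qd = 6281 - 6P and supply is qs = 2P - 192.
Setting them equal: 6281 - 6P = 2P - 192 → 6473 = 8P, so P = 809.125 and q = 1426.25.

809.13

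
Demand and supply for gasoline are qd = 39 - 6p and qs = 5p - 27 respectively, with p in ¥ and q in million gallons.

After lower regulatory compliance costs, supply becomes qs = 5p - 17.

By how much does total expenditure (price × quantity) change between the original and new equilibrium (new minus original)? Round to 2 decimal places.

+25.04

Initially, 39 - 6p = 5p - 27, so 66 = 11p and p = 6, q = 3.
With the change applied: demand qd = 39 - 6p, supply qs = 5p - 17.
Equate the new curves: 39 - 6p = 5p - 17, giving 56 = 11p, p = 56/11 ≈ 5.0909, q = 93/11 ≈ 8.4545.
Expenditure moves from 6×3 = 18 to 5.0909×8.4545 = 43.0413; change = +25.04.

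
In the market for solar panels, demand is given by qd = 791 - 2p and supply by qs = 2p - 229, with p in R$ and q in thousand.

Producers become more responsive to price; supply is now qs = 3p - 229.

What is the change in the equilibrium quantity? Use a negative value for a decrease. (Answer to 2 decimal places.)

+102.00

Before the shock: 791 - 2p = 2p - 229 ⇒ 1020 = 4p ⇒ p = 255, q = 281.
With the change applied: demand qd = 791 - 2p, supply qs = 3p - 229.
Equate the new curves: 791 - 2p = 3p - 229, giving 1020 = 5p, p = 204, q = 383.
Δq = 383 − 281 = +102.00.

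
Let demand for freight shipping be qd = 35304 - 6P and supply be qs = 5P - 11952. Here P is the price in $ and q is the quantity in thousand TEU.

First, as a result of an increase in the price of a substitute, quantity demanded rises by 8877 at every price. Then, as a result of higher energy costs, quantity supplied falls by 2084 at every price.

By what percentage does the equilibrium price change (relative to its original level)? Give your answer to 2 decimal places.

+23.19

Before the shock: 35304 - 6P = 5P - 11952 ⇒ 47256 = 11P ⇒ P = 4296, q = 9528.
The new curves are qd = 44181 - 6P (demand) and qs = 5P - 14036 (supply).
Setting them equal: 44181 - 6P = 5P - 14036 → 58217 = 11P, so P = 58217/11 ≈ 5292.4545 and q = 136689/11 ≈ 12426.2727.
%ΔP = (5292.4545 − 4296) / 4296 × 100 = +23.19%.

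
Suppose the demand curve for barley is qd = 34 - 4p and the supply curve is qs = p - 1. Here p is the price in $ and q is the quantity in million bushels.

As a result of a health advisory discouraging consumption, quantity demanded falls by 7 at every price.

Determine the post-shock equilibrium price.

5.6

Initially, 34 - 4p = p - 1, so 35 = 5p and p = 7, q = 6.
The shock moves the curves to qd = 27 - 4p and qs = p - 1.
Clearing the new market: 27 - 4p = p - 1, so p = 5.6 and q = 4.6.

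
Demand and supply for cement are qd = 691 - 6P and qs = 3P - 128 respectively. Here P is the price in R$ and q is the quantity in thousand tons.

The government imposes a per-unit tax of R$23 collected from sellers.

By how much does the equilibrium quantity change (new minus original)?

-46

Before the shock: 691 - 6P = 3P - 128 ⇒ 819 = 9P ⇒ P = 91, q = 145.
Since sellers keep the price net of the tax, the effective supply curve becomes qs = 3P - 197.
New equilibrium: 691 - 6P = 3P - 197 ⇒ 888 = 9P ⇒ P = 296/3 ≈ 98.6667, q = 99.
Δq = 99 − 145 = -46.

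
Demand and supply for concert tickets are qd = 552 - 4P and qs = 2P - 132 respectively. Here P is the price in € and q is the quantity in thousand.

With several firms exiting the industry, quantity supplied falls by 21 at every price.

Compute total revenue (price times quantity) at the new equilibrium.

9635

Solve the original market: 552 - 4P = 2P - 132, hence P = 114 and q = 96.
With the change applied: demand qd = 552 - 4P, supply qs = 2P - 153.
Clearing the new market: 552 - 4P = 2P - 153, so P = 117.5 and q = 82.
New expenditure = 117.5 × 82 = 9635.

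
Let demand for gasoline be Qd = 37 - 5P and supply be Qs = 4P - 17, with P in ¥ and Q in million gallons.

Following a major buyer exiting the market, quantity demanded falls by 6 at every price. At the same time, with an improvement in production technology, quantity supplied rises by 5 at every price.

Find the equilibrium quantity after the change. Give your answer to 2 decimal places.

7.11

Initially, 37 - 5P = 4P - 17, so 54 = 9P and P = 6, Q = 7.
The new curves are Qd = 31 - 5P (demand) and Qs = 4P - 12 (supply).
New equilibrium: 31 - 5P = 4P - 12 ⇒ 43 = 9P ⇒ P = 43/9 ≈ 4.7778, Q = 64/9 ≈ 7.1111.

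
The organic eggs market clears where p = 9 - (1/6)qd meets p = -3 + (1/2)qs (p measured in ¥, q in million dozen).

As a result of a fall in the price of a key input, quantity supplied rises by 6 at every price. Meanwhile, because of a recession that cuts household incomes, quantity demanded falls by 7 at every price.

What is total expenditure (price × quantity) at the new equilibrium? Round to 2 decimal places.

Solve the original market: 54 - 6p = 2p + 6, hence p = 6 and q = 18.
With the change applied: demand qd = 47 - 6p, supply qs = 2p + 12.
Equate the new curves: 47 - 6p = 2p + 12, giving 35 = 8p, p = 4.375, q = 20.75.
New expenditure = 4.375 × 20.75 = 90.78.

90.78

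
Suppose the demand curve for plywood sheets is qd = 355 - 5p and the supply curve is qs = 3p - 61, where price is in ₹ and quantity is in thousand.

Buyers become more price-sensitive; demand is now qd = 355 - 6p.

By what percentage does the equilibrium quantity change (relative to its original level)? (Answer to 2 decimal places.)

Before the shock: 355 - 5p = 3p - 61 ⇒ 416 = 8p ⇒ p = 52, q = 95.
The new curves are qd = 355 - 6p (demand) and qs = 3p - 61 (supply).
Equate the new curves: 355 - 6p = 3p - 61, giving 416 = 9p, p = 416/9 ≈ 46.2222, q = 233/3 ≈ 77.6667.
%Δq = (77.6667 − 95) / 95 × 100 = -18.25%.

-18.25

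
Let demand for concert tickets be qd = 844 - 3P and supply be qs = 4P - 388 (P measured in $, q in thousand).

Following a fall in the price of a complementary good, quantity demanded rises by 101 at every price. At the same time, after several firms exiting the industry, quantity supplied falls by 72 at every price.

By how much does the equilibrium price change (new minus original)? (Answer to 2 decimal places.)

Initially, 844 - 3P = 4P - 388, so 1232 = 7P and P = 176, q = 316.
After the shift, demand is qd = 945 - 3P and supply is qs = 4P - 460.
Equate the new curves: 945 - 3P = 4P - 460, giving 1405 = 7P, P = 1405/7 ≈ 200.7143, q = 2400/7 ≈ 342.8571.
ΔP = 200.7143 − 176 = +24.71.

+24.71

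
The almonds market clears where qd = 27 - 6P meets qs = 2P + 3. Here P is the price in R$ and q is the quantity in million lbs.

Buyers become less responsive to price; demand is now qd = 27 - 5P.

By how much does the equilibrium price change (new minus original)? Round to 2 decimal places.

Initially, 27 - 6P = 2P + 3, so 24 = 8P and P = 3, q = 9.
After the shift, demand is qd = 27 - 5P and supply is qs = 2P + 3.
Setting them equal: 27 - 5P = 2P + 3 → 24 = 7P, so P = 24/7 ≈ 3.4286 and q = 69/7 ≈ 9.8571.
ΔP = 3.4286 − 3 = +0.43.

+0.43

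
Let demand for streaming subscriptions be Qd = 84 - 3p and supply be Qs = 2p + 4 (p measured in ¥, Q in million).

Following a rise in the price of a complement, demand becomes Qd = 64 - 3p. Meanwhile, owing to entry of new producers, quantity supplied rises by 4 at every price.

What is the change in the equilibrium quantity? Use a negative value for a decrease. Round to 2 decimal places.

Before the shock: 84 - 3p = 2p + 4 ⇒ 80 = 5p ⇒ p = 16, Q = 36.
With the change applied: demand Qd = 64 - 3p, supply Qs = 2p + 8.
New equilibrium: 64 - 3p = 2p + 8 ⇒ 56 = 5p ⇒ p = 11.2, Q = 30.4.
ΔQ = 30.4 − 36 = -5.60.

-5.60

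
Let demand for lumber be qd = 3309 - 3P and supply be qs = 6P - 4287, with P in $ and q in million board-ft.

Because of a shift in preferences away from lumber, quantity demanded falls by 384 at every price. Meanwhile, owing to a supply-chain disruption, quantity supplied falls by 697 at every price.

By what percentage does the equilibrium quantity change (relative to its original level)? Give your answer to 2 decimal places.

Before the shock: 3309 - 3P = 6P - 4287 ⇒ 7596 = 9P ⇒ P = 844, q = 777.
The new curves are qd = 2925 - 3P (demand) and qs = 6P - 4984 (supply).
Clearing the new market: 2925 - 3P = 6P - 4984, so P = 7909/9 ≈ 878.7778 and q = 866/3 ≈ 288.6667.
%Δq = (288.6667 − 777) / 777 × 100 = -62.85%.

-62.85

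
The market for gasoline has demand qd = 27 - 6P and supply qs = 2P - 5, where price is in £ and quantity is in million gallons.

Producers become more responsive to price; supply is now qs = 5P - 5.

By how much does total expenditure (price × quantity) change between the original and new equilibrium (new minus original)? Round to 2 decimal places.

+15.77

Initially, 27 - 6P = 2P - 5, so 32 = 8P and P = 4, q = 3.
The shock moves the curves to qd = 27 - 6P and qs = 5P - 5.
Equate the new curves: 27 - 6P = 5P - 5, giving 32 = 11P, P = 32/11 ≈ 2.9091, q = 105/11 ≈ 9.5455.
Expenditure moves from 4×3 = 12 to 2.9091×9.5455 = 27.7686; change = +15.77.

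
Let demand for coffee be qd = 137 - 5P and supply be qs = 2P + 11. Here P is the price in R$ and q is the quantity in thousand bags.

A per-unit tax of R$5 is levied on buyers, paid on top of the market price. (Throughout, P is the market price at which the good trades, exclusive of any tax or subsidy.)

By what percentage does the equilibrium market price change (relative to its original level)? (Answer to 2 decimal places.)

Initially, 137 - 5P = 2P + 11, so 126 = 7P and P = 18, q = 47.
Since buyers pay the price plus the tax, the effective demand curve becomes qd = 112 - 5P.
Clearing the new market: 112 - 5P = 2P + 11, so P = 101/7 ≈ 14.4286 and q = 279/7 ≈ 39.8571.
%ΔP = (14.4286 − 18) / 18 × 100 = -19.84%.

-19.84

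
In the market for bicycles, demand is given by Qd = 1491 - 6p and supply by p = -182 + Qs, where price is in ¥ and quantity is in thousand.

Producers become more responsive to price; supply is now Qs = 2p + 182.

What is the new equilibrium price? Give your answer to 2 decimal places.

163.63

Before the shock: 1491 - 6p = p + 182 ⇒ 1309 = 7p ⇒ p = 187, Q = 369.
After the shift, demand is Qd = 1491 - 6p and supply is Qs = 2p + 182.
Clearing the new market: 1491 - 6p = 2p + 182, so p = 163.625 and Q = 509.25.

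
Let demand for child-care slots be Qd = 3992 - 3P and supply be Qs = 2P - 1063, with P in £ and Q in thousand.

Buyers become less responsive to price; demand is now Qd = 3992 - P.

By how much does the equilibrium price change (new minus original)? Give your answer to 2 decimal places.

+674.00

Before the shock: 3992 - 3P = 2P - 1063 ⇒ 5055 = 5P ⇒ P = 1011, Q = 959.
After the shift, demand is Qd = 3992 - P and supply is Qs = 2P - 1063.
Setting them equal: 3992 - P = 2P - 1063 → 5055 = 3P, so P = 1685 and Q = 2307.
ΔP = 1685 − 1011 = +674.00.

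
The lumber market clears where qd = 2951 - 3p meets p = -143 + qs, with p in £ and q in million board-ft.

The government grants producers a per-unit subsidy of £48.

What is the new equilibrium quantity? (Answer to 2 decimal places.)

881.00

Solve the original market: 2951 - 3p = p + 143, hence p = 702 and q = 845.
Since sellers receive the price plus the subsidy, the effective supply curve becomes qs = p + 191.
Setting them equal: 2951 - 3p = p + 191 → 2760 = 4p, so p = 690 and q = 881.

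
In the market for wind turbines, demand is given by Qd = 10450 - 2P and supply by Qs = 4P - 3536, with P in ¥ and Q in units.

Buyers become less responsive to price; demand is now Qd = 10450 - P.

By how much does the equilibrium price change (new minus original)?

Original equilibrium: 10450 - 2P = 4P - 3536 gives 13986 = 6P, so P = 2331 and Q = 5788.
With the change applied: demand Qd = 10450 - P, supply Qs = 4P - 3536.
New equilibrium: 10450 - P = 4P - 3536 ⇒ 13986 = 5P ⇒ P = 2797.2, Q = 7652.8.
ΔP = 2797.2 − 2331 = +466.2.

+466.2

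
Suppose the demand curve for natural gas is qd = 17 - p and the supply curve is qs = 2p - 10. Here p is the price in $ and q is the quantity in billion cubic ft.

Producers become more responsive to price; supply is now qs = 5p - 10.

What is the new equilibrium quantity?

12.5

Before the shock: 17 - p = 2p - 10 ⇒ 27 = 3p ⇒ p = 9, q = 8.
After the shift, demand is qd = 17 - p and supply is qs = 5p - 10.
Equate the new curves: 17 - p = 5p - 10, giving 27 = 6p, p = 4.5, q = 12.5.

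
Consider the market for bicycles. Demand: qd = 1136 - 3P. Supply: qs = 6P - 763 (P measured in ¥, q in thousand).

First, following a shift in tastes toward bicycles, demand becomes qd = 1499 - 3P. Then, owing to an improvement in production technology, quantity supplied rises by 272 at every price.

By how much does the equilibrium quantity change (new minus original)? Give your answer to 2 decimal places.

+332.67

Initially, 1136 - 3P = 6P - 763, so 1899 = 9P and P = 211, q = 503.
The new curves are qd = 1499 - 3P (demand) and qs = 6P - 491 (supply).
Setting them equal: 1499 - 3P = 6P - 491 → 1990 = 9P, so P = 1990/9 ≈ 221.1111 and q = 2507/3 ≈ 835.6667.
Δq = 835.6667 − 503 = +332.67.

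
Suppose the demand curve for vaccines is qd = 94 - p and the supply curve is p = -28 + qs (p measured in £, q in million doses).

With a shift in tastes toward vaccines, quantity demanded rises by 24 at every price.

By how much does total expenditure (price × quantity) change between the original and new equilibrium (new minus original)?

Initially, 94 - p = p + 28, so 66 = 2p and p = 33, q = 61.
After the shift, demand is qd = 118 - p and supply is qs = p + 28.
Equate the new curves: 118 - p = p + 28, giving 90 = 2p, p = 45, q = 73.
Expenditure moves from 33×61 = 2013 to 45×73 = 3285; change = +1272.

+1272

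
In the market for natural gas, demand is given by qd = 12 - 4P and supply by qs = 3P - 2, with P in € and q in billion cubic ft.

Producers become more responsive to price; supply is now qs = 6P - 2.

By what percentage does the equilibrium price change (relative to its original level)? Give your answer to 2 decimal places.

-30.00

Original equilibrium: 12 - 4P = 3P - 2 gives 14 = 7P, so P = 2 and q = 4.
With the change applied: demand qd = 12 - 4P, supply qs = 6P - 2.
Setting them equal: 12 - 4P = 6P - 2 → 14 = 10P, so P = 1.4 and q = 6.4.
%ΔP = (1.4 − 2) / 2 × 100 = -30.00%.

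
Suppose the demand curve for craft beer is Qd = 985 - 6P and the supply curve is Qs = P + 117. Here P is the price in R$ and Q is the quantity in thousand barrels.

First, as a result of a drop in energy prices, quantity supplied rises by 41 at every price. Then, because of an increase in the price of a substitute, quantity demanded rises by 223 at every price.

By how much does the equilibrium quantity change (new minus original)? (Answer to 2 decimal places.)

Solve the original market: 985 - 6P = P + 117, hence P = 124 and Q = 241.
After the shift, demand is Qd = 1208 - 6P and supply is Qs = P + 158.
New equilibrium: 1208 - 6P = P + 158 ⇒ 1050 = 7P ⇒ P = 150, Q = 308.
ΔQ = 308 − 241 = +67.00.

+67.00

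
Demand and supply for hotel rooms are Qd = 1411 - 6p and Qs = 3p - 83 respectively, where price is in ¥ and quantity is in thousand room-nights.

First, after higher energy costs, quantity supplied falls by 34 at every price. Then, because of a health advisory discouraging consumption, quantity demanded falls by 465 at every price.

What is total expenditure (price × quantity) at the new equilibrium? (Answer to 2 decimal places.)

28031.70

Before the shock: 1411 - 6p = 3p - 83 ⇒ 1494 = 9p ⇒ p = 166, Q = 415.
With the change applied: demand Qd = 946 - 6p, supply Qs = 3p - 117.
Setting them equal: 946 - 6p = 3p - 117 → 1063 = 9p, so p = 1063/9 ≈ 118.1111 and Q = 712/3 ≈ 237.3333.
New expenditure = 118.1111 × 237.3333 = 28031.70.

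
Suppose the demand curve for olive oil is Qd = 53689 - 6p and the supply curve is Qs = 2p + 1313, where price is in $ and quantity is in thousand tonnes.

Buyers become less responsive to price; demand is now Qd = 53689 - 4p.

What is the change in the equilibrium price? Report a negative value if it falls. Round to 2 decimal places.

Before the shock: 53689 - 6p = 2p + 1313 ⇒ 52376 = 8p ⇒ p = 6547, Q = 14407.
The shock moves the curves to Qd = 53689 - 4p and Qs = 2p + 1313.
Setting them equal: 53689 - 4p = 2p + 1313 → 52376 = 6p, so p = 26188/3 ≈ 8729.3333 and Q = 56315/3 ≈ 18771.6667.
Δp = 8729.3333 − 6547 = +2182.33.

+2182.33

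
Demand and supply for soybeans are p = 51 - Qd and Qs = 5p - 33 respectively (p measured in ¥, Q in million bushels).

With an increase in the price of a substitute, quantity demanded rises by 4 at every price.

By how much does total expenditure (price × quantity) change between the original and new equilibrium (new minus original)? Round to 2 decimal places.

Solve the original market: 51 - p = 5p - 33, hence p = 14 and Q = 37.
With the change applied: demand Qd = 55 - p, supply Qs = 5p - 33.
Setting them equal: 55 - p = 5p - 33 → 88 = 6p, so p = 44/3 ≈ 14.6667 and Q = 121/3 ≈ 40.3333.
Expenditure moves from 14×37 = 518 to 14.6667×40.3333 = 591.5556; change = +73.56.

+73.56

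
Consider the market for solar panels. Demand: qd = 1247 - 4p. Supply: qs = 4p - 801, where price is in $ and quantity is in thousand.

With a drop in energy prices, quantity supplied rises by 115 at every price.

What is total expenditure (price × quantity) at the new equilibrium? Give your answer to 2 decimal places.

67775.81

Original equilibrium: 1247 - 4p = 4p - 801 gives 2048 = 8p, so p = 256 and q = 223.
After the shift, demand is qd = 1247 - 4p and supply is qs = 4p - 686.
Setting them equal: 1247 - 4p = 4p - 686 → 1933 = 8p, so p = 241.625 and q = 280.5.
New expenditure = 241.625 × 280.5 = 67775.81.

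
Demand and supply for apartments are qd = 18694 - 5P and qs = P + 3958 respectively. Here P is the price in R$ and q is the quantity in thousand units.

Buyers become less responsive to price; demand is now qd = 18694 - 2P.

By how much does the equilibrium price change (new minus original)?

+2456

Solve the original market: 18694 - 5P = P + 3958, hence P = 2456 and q = 6414.
After the shift, demand is qd = 18694 - 2P and supply is qs = P + 3958.
New equilibrium: 18694 - 2P = P + 3958 ⇒ 14736 = 3P ⇒ P = 4912, q = 8870.
ΔP = 4912 − 2456 = +2456.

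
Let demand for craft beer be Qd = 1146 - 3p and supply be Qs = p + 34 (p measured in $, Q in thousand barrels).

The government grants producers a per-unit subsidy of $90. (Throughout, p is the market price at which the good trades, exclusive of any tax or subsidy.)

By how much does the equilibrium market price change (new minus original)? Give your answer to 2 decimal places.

Before the shock: 1146 - 3p = p + 34 ⇒ 1112 = 4p ⇒ p = 278, Q = 312.
Since sellers receive the price plus the subsidy, the effective supply curve becomes Qs = p + 124.
New equilibrium: 1146 - 3p = p + 124 ⇒ 1022 = 4p ⇒ p = 255.5, Q = 379.5.
Δp = 255.5 − 278 = -22.50.

-22.50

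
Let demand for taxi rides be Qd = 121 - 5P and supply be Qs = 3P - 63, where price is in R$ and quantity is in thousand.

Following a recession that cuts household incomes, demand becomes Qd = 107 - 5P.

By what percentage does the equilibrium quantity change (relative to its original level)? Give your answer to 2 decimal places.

-87.50

Original equilibrium: 121 - 5P = 3P - 63 gives 184 = 8P, so P = 23 and Q = 6.
The new curves are Qd = 107 - 5P (demand) and Qs = 3P - 63 (supply).
Equate the new curves: 107 - 5P = 3P - 63, giving 170 = 8P, P = 21.25, Q = 0.75.
%ΔQ = (0.75 − 6) / 6 × 100 = -87.50%.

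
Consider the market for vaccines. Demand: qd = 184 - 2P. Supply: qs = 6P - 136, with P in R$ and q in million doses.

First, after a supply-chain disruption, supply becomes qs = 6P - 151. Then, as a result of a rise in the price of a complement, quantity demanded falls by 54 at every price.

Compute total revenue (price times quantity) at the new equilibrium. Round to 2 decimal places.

Initially, 184 - 2P = 6P - 136, so 320 = 8P and P = 40, q = 104.
The shock moves the curves to qd = 130 - 2P and qs = 6P - 151.
Clearing the new market: 130 - 2P = 6P - 151, so P = 35.125 and q = 59.75.
New expenditure = 35.125 × 59.75 = 2098.72.

2098.72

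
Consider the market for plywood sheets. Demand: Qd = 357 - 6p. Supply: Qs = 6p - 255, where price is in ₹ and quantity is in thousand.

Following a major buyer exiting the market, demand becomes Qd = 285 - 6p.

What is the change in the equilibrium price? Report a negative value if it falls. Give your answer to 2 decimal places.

Original equilibrium: 357 - 6p = 6p - 255 gives 612 = 12p, so p = 51 and Q = 51.
With the change applied: demand Qd = 285 - 6p, supply Qs = 6p - 255.
Clearing the new market: 285 - 6p = 6p - 255, so p = 45 and Q = 15.
Δp = 45 − 51 = -6.00.

-6.00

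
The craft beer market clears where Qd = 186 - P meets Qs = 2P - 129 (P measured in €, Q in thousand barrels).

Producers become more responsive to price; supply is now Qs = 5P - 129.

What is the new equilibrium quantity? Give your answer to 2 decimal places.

Initially, 186 - P = 2P - 129, so 315 = 3P and P = 105, Q = 81.
The shock moves the curves to Qd = 186 - P and Qs = 5P - 129.
Equate the new curves: 186 - P = 5P - 129, giving 315 = 6P, P = 52.5, Q = 133.5.

133.50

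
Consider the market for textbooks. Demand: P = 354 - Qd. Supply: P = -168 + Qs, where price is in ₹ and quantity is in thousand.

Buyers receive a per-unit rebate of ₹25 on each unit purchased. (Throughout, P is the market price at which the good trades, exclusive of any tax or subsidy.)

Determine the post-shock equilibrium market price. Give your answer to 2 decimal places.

Original equilibrium: 354 - P = P + 168 gives 186 = 2P, so P = 93 and Q = 261.
Since buyers' out-of-pocket price is the market price minus the rebate, the effective demand curve becomes Qd = 379 - P.
New equilibrium: 379 - P = P + 168 ⇒ 211 = 2P ⇒ P = 105.5, Q = 273.5.

105.50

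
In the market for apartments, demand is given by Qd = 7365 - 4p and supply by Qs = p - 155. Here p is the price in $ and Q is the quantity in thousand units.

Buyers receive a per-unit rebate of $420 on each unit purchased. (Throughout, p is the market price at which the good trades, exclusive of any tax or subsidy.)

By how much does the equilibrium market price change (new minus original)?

Original equilibrium: 7365 - 4p = p - 155 gives 7520 = 5p, so p = 1504 and Q = 1349.
Since buyers' out-of-pocket price is the market price minus the rebate, the effective demand curve becomes Qd = 9045 - 4p.
Setting them equal: 9045 - 4p = p - 155 → 9200 = 5p, so p = 1840 and Q = 1685.
Δp = 1840 − 1504 = +336.

+336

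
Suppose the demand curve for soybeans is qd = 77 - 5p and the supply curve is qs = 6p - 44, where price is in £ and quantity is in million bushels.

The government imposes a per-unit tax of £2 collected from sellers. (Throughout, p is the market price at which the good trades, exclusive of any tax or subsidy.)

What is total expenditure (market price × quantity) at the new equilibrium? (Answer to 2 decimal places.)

200.05

Original equilibrium: 77 - 5p = 6p - 44 gives 121 = 11p, so p = 11 and q = 22.
Since sellers keep the price net of the tax, the effective supply curve becomes qs = 6p - 56.
Equate the new curves: 77 - 5p = 6p - 56, giving 133 = 11p, p = 133/11 ≈ 12.0909, q = 182/11 ≈ 16.5455.
New expenditure = 12.0909 × 16.5455 = 200.05.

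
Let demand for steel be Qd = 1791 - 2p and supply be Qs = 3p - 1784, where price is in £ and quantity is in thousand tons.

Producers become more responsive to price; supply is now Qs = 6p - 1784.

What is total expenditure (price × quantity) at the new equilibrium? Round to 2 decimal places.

Before the shock: 1791 - 2p = 3p - 1784 ⇒ 3575 = 5p ⇒ p = 715, Q = 361.
With the change applied: demand Qd = 1791 - 2p, supply Qs = 6p - 1784.
Equate the new curves: 1791 - 2p = 6p - 1784, giving 3575 = 8p, p = 446.875, Q = 897.25.
New expenditure = 446.875 × 897.25 = 400958.59.

400958.59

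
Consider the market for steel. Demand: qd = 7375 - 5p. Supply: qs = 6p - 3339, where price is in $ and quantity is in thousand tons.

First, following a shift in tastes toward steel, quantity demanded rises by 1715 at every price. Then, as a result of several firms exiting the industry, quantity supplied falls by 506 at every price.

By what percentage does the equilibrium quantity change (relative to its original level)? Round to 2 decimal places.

+28.16

Solve the original market: 7375 - 5p = 6p - 3339, hence p = 974 and q = 2505.
The shock moves the curves to qd = 9090 - 5p and qs = 6p - 3845.
New equilibrium: 9090 - 5p = 6p - 3845 ⇒ 12935 = 11p ⇒ p = 12935/11 ≈ 1175.9091, q = 35315/11 ≈ 3210.4545.
%Δq = (3210.4545 − 2505) / 2505 × 100 = +28.16%.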